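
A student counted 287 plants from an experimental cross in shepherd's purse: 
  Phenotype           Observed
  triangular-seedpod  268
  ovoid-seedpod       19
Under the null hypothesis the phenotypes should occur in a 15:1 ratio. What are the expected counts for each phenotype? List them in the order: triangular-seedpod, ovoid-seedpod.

Total ratio parts = 16. Expected numbers out of 287:
  triangular-seedpod: 287 × 15/16 = 269.0625
  ovoid-seedpod: 287 × 1/16 = 17.9375

269.0625, 17.9375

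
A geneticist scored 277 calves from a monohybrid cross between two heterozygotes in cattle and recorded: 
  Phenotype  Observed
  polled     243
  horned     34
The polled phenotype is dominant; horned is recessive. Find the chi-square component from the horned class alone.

17.943

For a monohybrid cross between heterozygotes with complete dominance, the expected phenotypic ratio is 3:1.
The 3:1 ratio has 4 parts, so with N = 277 the expected counts are:
  polled: 277 × 3/4 = 207.75
  horned: 277 × 1/4 = 69.25
Contribution of horned: (34 − 69.25)² / 69.25 = 17.9431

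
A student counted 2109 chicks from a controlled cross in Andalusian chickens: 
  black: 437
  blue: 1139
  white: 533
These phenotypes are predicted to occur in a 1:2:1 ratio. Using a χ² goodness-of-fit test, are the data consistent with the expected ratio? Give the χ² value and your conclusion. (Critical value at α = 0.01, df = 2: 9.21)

22.282; not consistent

Expected counts for N = 2109 under a 1:2:1 ratio (total parts = 4):
  black: 2109 × 1/4 = 527.25
  blue: 2109 × 2/4 = 1054.5
  white: 2109 × 1/4 = 527.25
χ² = Σ (O − E)² / E
  black: (437 − 527.25)² / 527.25 = 15.4482
  blue: (1139 − 1054.5)² / 1054.5 = 6.7712
  white: (533 − 527.25)² / 527.25 = 0.0627
χ² = 15.4482 + 6.7712 + 0.0627 = 22.2821 ≈ 22.282
Degrees of freedom = 3 − 1 = 2; critical value at α = 0.01 is 9.21.
Since 22.282 > 9.21, we reject the null hypothesis — the data do not fit the 1:2:1 ratio.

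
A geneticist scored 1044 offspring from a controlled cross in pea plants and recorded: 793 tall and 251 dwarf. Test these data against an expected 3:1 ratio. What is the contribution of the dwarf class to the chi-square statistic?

The 3:1 ratio has 4 parts, so with N = 1044 the expected counts are:
  tall: 1044 × 3/4 = 783
  dwarf: 1044 × 1/4 = 261
Contribution of dwarf: (251 − 261)² / 261 = 0.3831

0.383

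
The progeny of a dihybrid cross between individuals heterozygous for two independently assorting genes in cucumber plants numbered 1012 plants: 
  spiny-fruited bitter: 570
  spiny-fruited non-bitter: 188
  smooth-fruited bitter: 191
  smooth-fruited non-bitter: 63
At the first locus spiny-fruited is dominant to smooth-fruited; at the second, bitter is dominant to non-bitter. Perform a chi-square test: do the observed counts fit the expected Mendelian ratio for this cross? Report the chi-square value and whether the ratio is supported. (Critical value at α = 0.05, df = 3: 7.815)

A dihybrid F₂ with independent assortment and complete dominance at both loci gives a 9:3:3:1 phenotypic ratio.
Expected counts for N = 1012 under a 9:3:3:1 ratio (total parts = 16):
  spiny-fruited bitter: 1012 × 9/16 = 569.25
  spiny-fruited non-bitter: 1012 × 3/16 = 189.75
  smooth-fruited bitter: 1012 × 3/16 = 189.75
  smooth-fruited non-bitter: 1012 × 1/16 = 63.25
χ² = Σ (O − E)² / E
  spiny-fruited bitter: (570 − 569.25)² / 569.25 = 0.0010
  spiny-fruited non-bitter: (188 − 189.75)² / 189.75 = 0.0161
  smooth-fruited bitter: (191 − 189.75)² / 189.75 = 0.0082
  smooth-fruited non-bitter: (63 − 63.25)² / 63.25 = 0.0010
χ² = 0.0010 + 0.0161 + 0.0082 + 0.0010 = 0.0263 ≈ 0.026
Degrees of freedom = 4 − 1 = 3; critical value at α = 0.05 is 7.815.
Since 0.026 < 7.815, we fail to reject the null hypothesis — the data are consistent with the 9:3:3:1 ratio.

0.026; consistent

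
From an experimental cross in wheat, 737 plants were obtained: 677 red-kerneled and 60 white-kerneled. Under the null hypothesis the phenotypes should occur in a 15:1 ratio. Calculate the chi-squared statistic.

4.498

Under the 15:1 hypothesis (Σ ratio = 16, N = 737):
  red-kerneled: 737 × 15/16 = 690.9375
  white-kerneled: 737 × 1/16 = 46.0625
χ² = Σ (O − E)² / E
  red-kerneled: (677 − 690.9375)² / 690.9375 = 0.2811
  white-kerneled: (60 − 46.0625)² / 46.0625 = 4.2172
χ² = 0.2811 + 4.2172 = 4.4983 ≈ 4.498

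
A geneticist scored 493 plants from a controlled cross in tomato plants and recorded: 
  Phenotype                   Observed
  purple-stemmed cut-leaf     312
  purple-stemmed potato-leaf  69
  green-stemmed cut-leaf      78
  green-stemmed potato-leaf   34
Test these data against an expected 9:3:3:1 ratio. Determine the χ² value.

12.866

Expected counts for N = 493 under a 9:3:3:1 ratio (total parts = 16):
  purple-stemmed cut-leaf: 493 × 9/16 = 277.3125
  purple-stemmed potato-leaf: 493 × 3/16 = 92.4375
  green-stemmed cut-leaf: 493 × 3/16 = 92.4375
  green-stemmed potato-leaf: 493 × 1/16 = 30.8125
χ² = Σ (O − E)² / E
  purple-stemmed cut-leaf: (312 − 277.3125)² / 277.3125 = 4.3389
  purple-stemmed potato-leaf: (69 − 92.4375)² / 92.4375 = 5.9426
  green-stemmed cut-leaf: (78 − 92.4375)² / 92.4375 = 2.2549
  green-stemmed potato-leaf: (34 − 30.8125)² / 30.8125 = 0.3297
χ² = 4.3389 + 5.9426 + 2.2549 + 0.3297 = 12.8661 ≈ 12.866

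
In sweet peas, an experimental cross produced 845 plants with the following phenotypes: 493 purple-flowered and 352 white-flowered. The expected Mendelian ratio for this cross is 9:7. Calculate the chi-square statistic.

Total ratio parts = 16. Expected numbers out of 845:
  purple-flowered: 845 × 9/16 = 475.3125
  white-flowered: 845 × 7/16 = 369.6875
χ² = Σ (O − E)² / E
  purple-flowered: (493 − 475.3125)² / 475.3125 = 0.6582
  white-flowered: (352 − 369.6875)² / 369.6875 = 0.8462
χ² = 0.6582 + 0.8462 = 1.5044 ≈ 1.504

1.504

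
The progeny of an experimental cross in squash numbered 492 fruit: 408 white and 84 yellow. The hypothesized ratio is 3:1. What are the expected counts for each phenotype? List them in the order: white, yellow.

Under the 3:1 hypothesis (Σ ratio = 4, N = 492):
  white: 492 × 3/4 = 369
  yellow: 492 × 1/4 = 123

369, 123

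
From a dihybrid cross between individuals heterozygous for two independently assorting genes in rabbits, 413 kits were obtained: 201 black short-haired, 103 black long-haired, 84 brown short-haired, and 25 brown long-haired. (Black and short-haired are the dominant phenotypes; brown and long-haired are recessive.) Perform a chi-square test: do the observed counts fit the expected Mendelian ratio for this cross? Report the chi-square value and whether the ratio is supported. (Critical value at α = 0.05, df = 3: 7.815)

A dihybrid F₂ with independent assortment and complete dominance at both loci gives a 9:3:3:1 phenotypic ratio.
Under the 9:3:3:1 hypothesis (Σ ratio = 16, N = 413):
  black short-haired: 413 × 9/16 = 232.3125
  black long-haired: 413 × 3/16 = 77.4375
  brown short-haired: 413 × 3/16 = 77.4375
  brown long-haired: 413 × 1/16 = 25.8125
χ² = Σ (O − E)² / E
  black short-haired: (201 − 232.3125)² / 232.3125 = 4.2205
  black long-haired: (103 − 77.4375)² / 77.4375 = 8.4383
  brown short-haired: (84 − 77.4375)² / 77.4375 = 0.5561
  brown long-haired: (25 − 25.8125)² / 25.8125 = 0.0256
χ² = 4.2205 + 8.4383 + 0.5561 + 0.0256 = 13.2405 ≈ 13.241
Degrees of freedom = 4 − 1 = 3; critical value at α = 0.05 is 7.815.
Since 13.241 > 7.815, we reject the null hypothesis — the data do not fit the 9:3:3:1 ratio.

13.241; not consistent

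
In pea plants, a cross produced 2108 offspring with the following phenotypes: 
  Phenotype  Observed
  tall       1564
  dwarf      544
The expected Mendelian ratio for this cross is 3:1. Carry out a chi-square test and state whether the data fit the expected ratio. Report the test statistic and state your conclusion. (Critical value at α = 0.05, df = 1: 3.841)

0.731; consistent

Total ratio parts = 4. Expected numbers out of 2108:
  tall: 2108 × 3/4 = 1581
  dwarf: 2108 × 1/4 = 527
χ² = Σ (O − E)² / E
  tall: (1564 − 1581)² / 1581 = 0.1828
  dwarf: (544 − 527)² / 527 = 0.5484
χ² = 0.1828 + 0.5484 = 0.7312 ≈ 0.731
Degrees of freedom = 2 − 1 = 1; critical value at α = 0.05 is 3.841.
Since 0.731 < 3.841, we fail to reject the null hypothesis — the data are consistent with the 3:1 ratio.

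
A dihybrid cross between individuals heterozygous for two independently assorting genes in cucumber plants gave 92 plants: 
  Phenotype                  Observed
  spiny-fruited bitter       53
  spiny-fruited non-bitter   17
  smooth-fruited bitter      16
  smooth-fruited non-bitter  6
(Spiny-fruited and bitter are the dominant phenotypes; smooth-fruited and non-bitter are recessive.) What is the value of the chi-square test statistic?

0.135

A dihybrid F₂ with independent assortment and complete dominance at both loci gives a 9:3:3:1 phenotypic ratio.
Total ratio parts = 16. Expected numbers out of 92:
  spiny-fruited bitter: 92 × 9/16 = 51.75
  spiny-fruited non-bitter: 92 × 3/16 = 17.25
  smooth-fruited bitter: 92 × 3/16 = 17.25
  smooth-fruited non-bitter: 92 × 1/16 = 5.75
χ² = Σ (O − E)² / E
  spiny-fruited bitter: (53 − 51.75)² / 51.75 = 0.0302
  spiny-fruited non-bitter: (17 − 17.25)² / 17.25 = 0.0036
  smooth-fruited bitter: (16 − 17.25)² / 17.25 = 0.0906
  smooth-fruited non-bitter: (6 − 5.75)² / 5.75 = 0.0109
χ² = 0.0302 + 0.0036 + 0.0906 + 0.0109 = 0.1353 ≈ 0.135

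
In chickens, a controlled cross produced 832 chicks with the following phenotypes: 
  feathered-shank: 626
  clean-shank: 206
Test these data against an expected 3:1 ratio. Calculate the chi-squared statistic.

0.026

Expected counts for N = 832 under a 3:1 ratio (total parts = 4):
  feathered-shank: 832 × 3/4 = 624
  clean-shank: 832 × 1/4 = 208
χ² = Σ (O − E)² / E
  feathered-shank: (626 − 624)² / 624 = 0.0064
  clean-shank: (206 − 208)² / 208 = 0.0192
χ² = 0.0064 + 0.0192 = 0.0256 ≈ 0.026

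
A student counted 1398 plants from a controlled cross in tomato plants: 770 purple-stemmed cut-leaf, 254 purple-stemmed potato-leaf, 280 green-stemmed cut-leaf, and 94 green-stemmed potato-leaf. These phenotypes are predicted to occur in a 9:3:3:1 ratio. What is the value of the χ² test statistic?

The 9:3:3:1 ratio has 16 parts, so with N = 1398 the expected counts are:
  purple-stemmed cut-leaf: 1398 × 9/16 = 786.375
  purple-stemmed potato-leaf: 1398 × 3/16 = 262.125
  green-stemmed cut-leaf: 1398 × 3/16 = 262.125
  green-stemmed potato-leaf: 1398 × 1/16 = 87.375
χ² = Σ (O − E)² / E
  purple-stemmed cut-leaf: (770 − 786.375)² / 786.375 = 0.3410
  purple-stemmed potato-leaf: (254 − 262.125)² / 262.125 = 0.2518
  green-stemmed cut-leaf: (280 − 262.125)² / 262.125 = 1.2189
  green-stemmed potato-leaf: (94 − 87.375)² / 87.375 = 0.5023
χ² = 0.3410 + 0.2518 + 1.2189 + 0.5023 = 2.314

2.314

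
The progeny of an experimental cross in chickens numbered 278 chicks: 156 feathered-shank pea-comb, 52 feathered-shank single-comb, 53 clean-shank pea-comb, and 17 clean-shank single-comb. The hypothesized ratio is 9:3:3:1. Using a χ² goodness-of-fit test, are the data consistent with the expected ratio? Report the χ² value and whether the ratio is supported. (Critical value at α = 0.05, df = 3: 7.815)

0.024; consistent

Under the 9:3:3:1 hypothesis (Σ ratio = 16, N = 278):
  feathered-shank pea-comb: 278 × 9/16 = 156.375
  feathered-shank single-comb: 278 × 3/16 = 52.125
  clean-shank pea-comb: 278 × 3/16 = 52.125
  clean-shank single-comb: 278 × 1/16 = 17.375
χ² = Σ (O − E)² / E
  feathered-shank pea-comb: (156 − 156.375)² / 156.375 = 0.0009
  feathered-shank single-comb: (52 − 52.125)² / 52.125 = 0.0003
  clean-shank pea-comb: (53 − 52.125)² / 52.125 = 0.0147
  clean-shank single-comb: (17 − 17.375)² / 17.375 = 0.0081
χ² = 0.0009 + 0.0003 + 0.0147 + 0.0081 = 0.024
Degrees of freedom = 4 − 1 = 3; critical value at α = 0.05 is 7.815.
Since 0.024 < 7.815, we fail to reject the null hypothesis — the data are consistent with the 9:3:3:1 ratio.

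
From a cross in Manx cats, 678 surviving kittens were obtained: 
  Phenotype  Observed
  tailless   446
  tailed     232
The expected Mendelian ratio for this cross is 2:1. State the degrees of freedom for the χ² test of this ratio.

A goodness-of-fit test with 2 phenotype classes has df = 2 − 1 = 1.

1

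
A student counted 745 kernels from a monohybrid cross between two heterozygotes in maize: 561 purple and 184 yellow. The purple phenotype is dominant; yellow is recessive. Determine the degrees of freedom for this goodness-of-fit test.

1

For a monohybrid cross between heterozygotes with complete dominance, the expected phenotypic ratio is 3:1.
A goodness-of-fit test with 2 phenotype classes has df = 2 − 1 = 1.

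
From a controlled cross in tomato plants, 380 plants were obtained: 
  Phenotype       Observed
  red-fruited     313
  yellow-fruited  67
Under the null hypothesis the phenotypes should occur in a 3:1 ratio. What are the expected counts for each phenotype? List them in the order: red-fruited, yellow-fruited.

Total ratio parts = 4. Expected numbers out of 380:
  red-fruited: 380 × 3/4 = 285
  yellow-fruited: 380 × 1/4 = 95

285, 95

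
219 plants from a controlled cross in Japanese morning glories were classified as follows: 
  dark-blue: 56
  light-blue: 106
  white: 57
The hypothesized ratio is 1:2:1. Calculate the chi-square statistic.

0.233

Under the 1:2:1 hypothesis (Σ ratio = 4, N = 219):
  dark-blue: 219 × 1/4 = 54.75
  light-blue: 219 × 2/4 = 109.5
  white: 219 × 1/4 = 54.75
χ² = Σ (O − E)² / E
  dark-blue: (56 − 54.75)² / 54.75 = 0.0285
  light-blue: (106 − 109.5)² / 109.5 = 0.1119
  white: (57 − 54.75)² / 54.75 = 0.0925
χ² = 0.0285 + 0.1119 + 0.0925 = 0.2329 ≈ 0.233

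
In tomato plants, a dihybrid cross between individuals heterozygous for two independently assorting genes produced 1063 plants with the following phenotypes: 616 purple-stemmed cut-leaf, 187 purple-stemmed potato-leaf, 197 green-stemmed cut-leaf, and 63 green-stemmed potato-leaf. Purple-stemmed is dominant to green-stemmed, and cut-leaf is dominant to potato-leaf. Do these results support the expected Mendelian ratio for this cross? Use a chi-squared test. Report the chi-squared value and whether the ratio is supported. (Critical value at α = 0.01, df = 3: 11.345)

1.511; consistent

A dihybrid F₂ with independent assortment and complete dominance at both loci gives a 9:3:3:1 phenotypic ratio.
Expected counts for N = 1063 under a 9:3:3:1 ratio (total parts = 16):
  purple-stemmed cut-leaf: 1063 × 9/16 = 597.9375
  purple-stemmed potato-leaf: 1063 × 3/16 = 199.3125
  green-stemmed cut-leaf: 1063 × 3/16 = 199.3125
  green-stemmed potato-leaf: 1063 × 1/16 = 66.4375
χ² = Σ (O − E)² / E
  purple-stemmed cut-leaf: (616 − 597.9375)² / 597.9375 = 0.5456
  purple-stemmed potato-leaf: (187 − 199.3125)² / 199.3125 = 0.7606
  green-stemmed cut-leaf: (197 − 199.3125)² / 199.3125 = 0.0268
  green-stemmed potato-leaf: (63 − 66.4375)² / 66.4375 = 0.1779
χ² = 0.5456 + 0.7606 + 0.0268 + 0.1779 = 1.5109 ≈ 1.511
Degrees of freedom = 4 − 1 = 3; critical value at α = 0.01 is 11.345.
Since 1.511 < 11.345, we fail to reject the null hypothesis — the data are consistent with the 9:3:3:1 ratio.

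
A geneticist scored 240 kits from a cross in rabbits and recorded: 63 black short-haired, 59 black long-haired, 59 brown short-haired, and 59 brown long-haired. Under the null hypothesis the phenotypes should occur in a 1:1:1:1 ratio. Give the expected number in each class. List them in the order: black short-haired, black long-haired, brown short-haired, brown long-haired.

The 1:1:1:1 ratio has 4 parts, so with N = 240 the expected counts are:
  black short-haired: 240 × 1/4 = 60
  black long-haired: 240 × 1/4 = 60
  brown short-haired: 240 × 1/4 = 60
  brown long-haired: 240 × 1/4 = 60

60, 60, 60, 60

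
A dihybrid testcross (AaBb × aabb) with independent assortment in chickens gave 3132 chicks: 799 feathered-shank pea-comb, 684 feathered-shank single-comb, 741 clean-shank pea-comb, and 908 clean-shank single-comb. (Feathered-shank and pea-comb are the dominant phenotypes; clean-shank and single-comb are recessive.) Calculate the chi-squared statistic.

A dihybrid testcross with independent assortment gives a 1:1:1:1 ratio.
Under the 1:1:1:1 hypothesis (Σ ratio = 4, N = 3132):
  feathered-shank pea-comb: 3132 × 1/4 = 783
  feathered-shank single-comb: 3132 × 1/4 = 783
  clean-shank pea-comb: 3132 × 1/4 = 783
  clean-shank single-comb: 3132 × 1/4 = 783
χ² = Σ (O − E)² / E
  feathered-shank pea-comb: (799 − 783)² / 783 = 0.3269
  feathered-shank single-comb: (684 − 783)² / 783 = 12.5172
  clean-shank pea-comb: (741 − 783)² / 783 = 2.2529
  clean-shank single-comb: (908 − 783)² / 783 = 19.9553
χ² = 0.3269 + 12.5172 + 2.2529 + 19.9553 = 35.0523 ≈ 35.052

35.052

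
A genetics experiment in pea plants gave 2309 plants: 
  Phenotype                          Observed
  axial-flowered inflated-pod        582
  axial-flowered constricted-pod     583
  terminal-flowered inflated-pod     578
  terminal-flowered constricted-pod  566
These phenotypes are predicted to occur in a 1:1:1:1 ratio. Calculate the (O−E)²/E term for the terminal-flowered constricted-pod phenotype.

The 1:1:1:1 ratio has 4 parts, so with N = 2309 the expected counts are:
  axial-flowered inflated-pod: 2309 × 1/4 = 577.25
  axial-flowered constricted-pod: 2309 × 1/4 = 577.25
  terminal-flowered inflated-pod: 2309 × 1/4 = 577.25
  terminal-flowered constricted-pod: 2309 × 1/4 = 577.25
Contribution of terminal-flowered constricted-pod: (566 − 577.25)² / 577.25 = 0.2193

0.219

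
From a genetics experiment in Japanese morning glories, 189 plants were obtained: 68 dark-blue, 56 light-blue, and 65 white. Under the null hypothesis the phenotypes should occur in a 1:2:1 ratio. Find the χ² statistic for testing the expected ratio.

31.466

Total ratio parts = 4. Expected numbers out of 189:
  dark-blue: 189 × 1/4 = 47.25
  light-blue: 189 × 2/4 = 94.5
  white: 189 × 1/4 = 47.25
χ² = Σ (O − E)² / E
  dark-blue: (68 − 47.25)² / 47.25 = 9.1124
  light-blue: (56 − 94.5)² / 94.5 = 15.6852
  white: (65 − 47.25)² / 47.25 = 6.6680
χ² = 9.1124 + 15.6852 + 6.6680 = 31.4656 ≈ 31.466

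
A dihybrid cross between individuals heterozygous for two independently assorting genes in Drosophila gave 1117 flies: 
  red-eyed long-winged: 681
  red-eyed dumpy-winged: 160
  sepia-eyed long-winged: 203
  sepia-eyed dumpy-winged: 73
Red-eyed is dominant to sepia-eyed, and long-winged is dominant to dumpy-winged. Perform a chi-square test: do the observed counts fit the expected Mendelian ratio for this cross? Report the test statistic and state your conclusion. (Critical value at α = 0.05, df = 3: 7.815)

16.431; not consistent

A dihybrid F₂ with independent assortment and complete dominance at both loci gives a 9:3:3:1 phenotypic ratio.
Total ratio parts = 16. Expected numbers out of 1117:
  red-eyed long-winged: 1117 × 9/16 = 628.3125
  red-eyed dumpy-winged: 1117 × 3/16 = 209.4375
  sepia-eyed long-winged: 1117 × 3/16 = 209.4375
  sepia-eyed dumpy-winged: 1117 × 1/16 = 69.8125
χ² = Σ (O − E)² / E
  red-eyed long-winged: (681 − 628.3125)² / 628.3125 = 4.4181
  red-eyed dumpy-winged: (160 − 209.4375)² / 209.4375 = 11.6697
  sepia-eyed long-winged: (203 − 209.4375)² / 209.4375 = 0.1979
  sepia-eyed dumpy-winged: (73 − 69.8125)² / 69.8125 = 0.1455
χ² = 4.4181 + 11.6697 + 0.1979 + 0.1455 = 16.4312 ≈ 16.431
Degrees of freedom = 4 − 1 = 3; critical value at α = 0.05 is 7.815.
Since 16.431 > 7.815, we reject the null hypothesis — the data do not fit the 9:3:3:1 ratio.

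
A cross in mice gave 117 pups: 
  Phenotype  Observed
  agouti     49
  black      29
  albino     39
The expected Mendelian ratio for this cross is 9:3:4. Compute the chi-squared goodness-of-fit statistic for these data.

9.819

Under the 9:3:4 hypothesis (Σ ratio = 16, N = 117):
  agouti: 117 × 9/16 = 65.8125
  black: 117 × 3/16 = 21.9375
  albino: 117 × 4/16 = 29.25
χ² = Σ (O − E)² / E
  agouti: (49 − 65.8125)² / 65.8125 = 4.2949
  black: (29 − 21.9375)² / 21.9375 = 2.2737
  albino: (39 − 29.25)² / 29.25 = 3.2500
χ² = 4.2949 + 2.2737 + 3.2500 = 9.8186 ≈ 9.819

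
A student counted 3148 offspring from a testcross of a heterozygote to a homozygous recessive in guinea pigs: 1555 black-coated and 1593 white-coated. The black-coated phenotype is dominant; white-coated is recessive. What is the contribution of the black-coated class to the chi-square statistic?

0.229

A testcross of a heterozygote (Aa × aa) gives a 1:1 phenotypic ratio.
Expected counts for N = 3148 under a 1:1 ratio (total parts = 2):
  black-coated: 3148 × 1/2 = 1574
  white-coated: 3148 × 1/2 = 1574
Contribution of black-coated: (1555 − 1574)² / 1574 = 0.2294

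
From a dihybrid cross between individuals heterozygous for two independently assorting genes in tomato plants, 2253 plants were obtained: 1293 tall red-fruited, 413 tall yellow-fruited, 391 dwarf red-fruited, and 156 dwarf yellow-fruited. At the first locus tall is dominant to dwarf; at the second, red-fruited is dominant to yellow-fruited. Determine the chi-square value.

4.709

A dihybrid F₂ with independent assortment and complete dominance at both loci gives a 9:3:3:1 phenotypic ratio.
Under the 9:3:3:1 hypothesis (Σ ratio = 16, N = 2253):
  tall red-fruited: 2253 × 9/16 = 1267.3125
  tall yellow-fruited: 2253 × 3/16 = 422.4375
  dwarf red-fruited: 2253 × 3/16 = 422.4375
  dwarf yellow-fruited: 2253 × 1/16 = 140.8125
χ² = Σ (O − E)² / E
  tall red-fruited: (1293 − 1267.3125)² / 1267.3125 = 0.5207
  tall yellow-fruited: (413 − 422.4375)² / 422.4375 = 0.2108
  dwarf red-fruited: (391 − 422.4375)² / 422.4375 = 2.3396
  dwarf yellow-fruited: (156 − 140.8125)² / 140.8125 = 1.6381
χ² = 0.5207 + 0.2108 + 2.3396 + 1.6381 = 4.7092 ≈ 4.709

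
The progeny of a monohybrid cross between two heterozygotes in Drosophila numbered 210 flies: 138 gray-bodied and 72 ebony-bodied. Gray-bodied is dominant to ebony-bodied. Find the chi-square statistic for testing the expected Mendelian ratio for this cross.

9.657

For a monohybrid cross between heterozygotes with complete dominance, the expected phenotypic ratio is 3:1.
The 3:1 ratio has 4 parts, so with N = 210 the expected counts are:
  gray-bodied: 210 × 3/4 = 157.5
  ebony-bodied: 210 × 1/4 = 52.5
χ² = Σ (O − E)² / E
  gray-bodied: (138 − 157.5)² / 157.5 = 2.4143
  ebony-bodied: (72 − 52.5)² / 52.5 = 7.2429
χ² = 2.4143 + 7.2429 = 9.6572 ≈ 9.657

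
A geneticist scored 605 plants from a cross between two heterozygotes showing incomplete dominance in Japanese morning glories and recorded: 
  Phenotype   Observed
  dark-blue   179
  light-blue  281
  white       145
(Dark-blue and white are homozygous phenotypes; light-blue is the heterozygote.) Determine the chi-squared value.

6.878

With incomplete dominance, a heterozygote × heterozygote cross gives a 1:2:1 phenotypic ratio.
The 1:2:1 ratio has 4 parts, so with N = 605 the expected counts are:
  dark-blue: 605 × 1/4 = 151.25
  light-blue: 605 × 2/4 = 302.5
  white: 605 × 1/4 = 151.25
χ² = Σ (O − E)² / E
  dark-blue: (179 − 151.25)² / 151.25 = 5.0913
  light-blue: (281 − 302.5)² / 302.5 = 1.5281
  white: (145 − 151.25)² / 151.25 = 0.2583
χ² = 5.0913 + 1.5281 + 0.2583 = 6.8777 ≈ 6.878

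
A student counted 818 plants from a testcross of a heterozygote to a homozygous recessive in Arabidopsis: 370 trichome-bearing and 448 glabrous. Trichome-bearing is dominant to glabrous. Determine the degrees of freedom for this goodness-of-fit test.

1

A testcross of a heterozygote (Aa × aa) gives a 1:1 phenotypic ratio.
A goodness-of-fit test with 2 phenotype classes has df = 2 − 1 = 1.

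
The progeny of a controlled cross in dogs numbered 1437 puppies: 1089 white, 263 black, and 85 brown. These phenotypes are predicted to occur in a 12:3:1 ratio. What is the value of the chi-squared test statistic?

Expected counts for N = 1437 under a 12:3:1 ratio (total parts = 16):
  white: 1437 × 12/16 = 1077.75
  black: 1437 × 3/16 = 269.4375
  brown: 1437 × 1/16 = 89.8125
χ² = Σ (O − E)² / E
  white: (1089 − 1077.75)² / 1077.75 = 0.1174
  black: (263 − 269.4375)² / 269.4375 = 0.1538
  brown: (85 − 89.8125)² / 89.8125 = 0.2579
χ² = 0.1174 + 0.1538 + 0.2579 = 0.5291 ≈ 0.529

0.529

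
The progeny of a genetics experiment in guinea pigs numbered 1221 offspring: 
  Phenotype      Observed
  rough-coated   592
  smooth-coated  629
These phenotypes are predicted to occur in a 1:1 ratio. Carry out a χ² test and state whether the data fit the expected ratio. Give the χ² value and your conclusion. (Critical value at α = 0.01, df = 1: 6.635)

Under the 1:1 hypothesis (Σ ratio = 2, N = 1221):
  rough-coated: 1221 × 1/2 = 610.5
  smooth-coated: 1221 × 1/2 = 610.5
χ² = Σ (O − E)² / E
  rough-coated: (592 − 610.5)² / 610.5 = 0.5606
  smooth-coated: (629 − 610.5)² / 610.5 = 0.5606
χ² = 0.5606 + 0.5606 = 1.1212 ≈ 1.121
Degrees of freedom = 2 − 1 = 1; critical value at α = 0.01 is 6.635.
Since 1.121 < 6.635, we fail to reject the null hypothesis — the data are consistent with the 1:1 ratio.

1.121; consistent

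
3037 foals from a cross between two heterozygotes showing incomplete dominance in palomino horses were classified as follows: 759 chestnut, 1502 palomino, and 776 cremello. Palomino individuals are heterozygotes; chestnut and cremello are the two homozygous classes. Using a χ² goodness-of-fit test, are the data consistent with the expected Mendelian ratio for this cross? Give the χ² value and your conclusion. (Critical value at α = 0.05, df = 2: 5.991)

0.549; consistent

With incomplete dominance, a heterozygote × heterozygote cross gives a 1:2:1 phenotypic ratio.
Total ratio parts = 4. Expected numbers out of 3037:
  chestnut: 3037 × 1/4 = 759.25
  palomino: 3037 × 2/4 = 1518.5
  cremello: 3037 × 1/4 = 759.25
χ² = Σ (O − E)² / E
  chestnut: (759 − 759.25)² / 759.25 = 0.0001
  palomino: (1502 − 1518.5)² / 1518.5 = 0.1793
  cremello: (776 − 759.25)² / 759.25 = 0.3695
χ² = 0.0001 + 0.1793 + 0.3695 = 0.5489 ≈ 0.549
Degrees of freedom = 3 − 1 = 2; critical value at α = 0.05 is 5.991.
Since 0.549 < 5.991, we fail to reject the null hypothesis — the data are consistent with the 1:2:1 ratio.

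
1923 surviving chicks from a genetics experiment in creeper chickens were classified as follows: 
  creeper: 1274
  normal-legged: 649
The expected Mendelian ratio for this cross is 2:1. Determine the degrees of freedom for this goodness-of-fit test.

1

A goodness-of-fit test with 2 phenotype classes has df = 2 − 1 = 1.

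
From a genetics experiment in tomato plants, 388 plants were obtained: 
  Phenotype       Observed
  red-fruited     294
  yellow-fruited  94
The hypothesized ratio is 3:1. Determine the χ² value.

0.124

Total ratio parts = 4. Expected numbers out of 388:
  red-fruited: 388 × 3/4 = 291
  yellow-fruited: 388 × 1/4 = 97
χ² = Σ (O − E)² / E
  red-fruited: (294 − 291)² / 291 = 0.0309
  yellow-fruited: (94 − 97)² / 97 = 0.0928
χ² = 0.0309 + 0.0928 = 0.1237 ≈ 0.124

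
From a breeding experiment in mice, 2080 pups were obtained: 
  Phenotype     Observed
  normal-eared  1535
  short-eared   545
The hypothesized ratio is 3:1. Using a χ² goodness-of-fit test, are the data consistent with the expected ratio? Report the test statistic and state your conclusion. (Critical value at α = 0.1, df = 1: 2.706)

1.603; consistent

Under the 3:1 hypothesis (Σ ratio = 4, N = 2080):
  normal-eared: 2080 × 3/4 = 1560
  short-eared: 2080 × 1/4 = 520
χ² = Σ (O − E)² / E
  normal-eared: (1535 − 1560)² / 1560 = 0.4006
  short-eared: (545 − 520)² / 520 = 1.2019
χ² = 0.4006 + 1.2019 = 1.6025 ≈ 1.603
Degrees of freedom = 2 − 1 = 1; critical value at α = 0.1 is 2.706.
Since 1.603 < 2.706, we fail to reject the null hypothesis — the data are consistent with the 3:1 ratio.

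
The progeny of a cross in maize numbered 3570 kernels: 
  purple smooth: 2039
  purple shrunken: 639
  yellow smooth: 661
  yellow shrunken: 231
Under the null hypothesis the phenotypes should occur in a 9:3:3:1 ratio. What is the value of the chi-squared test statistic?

2.236

Under the 9:3:3:1 hypothesis (Σ ratio = 16, N = 3570):
  purple smooth: 3570 × 9/16 = 2008.125
  purple shrunken: 3570 × 3/16 = 669.375
  yellow smooth: 3570 × 3/16 = 669.375
  yellow shrunken: 3570 × 1/16 = 223.125
χ² = Σ (O − E)² / E
  purple smooth: (2039 − 2008.125)² / 2008.125 = 0.4747
  purple shrunken: (639 − 669.375)² / 669.375 = 1.3784
  yellow smooth: (661 − 669.375)² / 669.375 = 0.1048
  yellow shrunken: (231 − 223.125)² / 223.125 = 0.2779
χ² = 0.4747 + 1.3784 + 0.1048 + 0.2779 = 2.2358 ≈ 2.236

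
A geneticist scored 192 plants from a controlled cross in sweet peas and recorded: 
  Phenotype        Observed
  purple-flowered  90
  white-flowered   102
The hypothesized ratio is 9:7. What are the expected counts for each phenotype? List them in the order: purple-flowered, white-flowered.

The 9:7 ratio has 16 parts, so with N = 192 the expected counts are:
  purple-flowered: 192 × 9/16 = 108
  white-flowered: 192 × 7/16 = 84

108, 84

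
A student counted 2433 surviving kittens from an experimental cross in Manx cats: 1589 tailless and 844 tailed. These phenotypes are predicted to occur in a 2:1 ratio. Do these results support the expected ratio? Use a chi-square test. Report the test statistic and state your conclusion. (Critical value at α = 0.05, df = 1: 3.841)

2.014; consistent

Under the 2:1 hypothesis (Σ ratio = 3, N = 2433):
  tailless: 2433 × 2/3 = 1622
  tailed: 2433 × 1/3 = 811
χ² = Σ (O − E)² / E
  tailless: (1589 − 1622)² / 1622 = 0.6714
  tailed: (844 − 811)² / 811 = 1.3428
χ² = 0.6714 + 1.3428 = 2.0142 ≈ 2.014
Degrees of freedom = 2 − 1 = 1; critical value at α = 0.05 is 3.841.
Since 2.014 < 3.841, we fail to reject the null hypothesis — the data are consistent with the 2:1 ratio.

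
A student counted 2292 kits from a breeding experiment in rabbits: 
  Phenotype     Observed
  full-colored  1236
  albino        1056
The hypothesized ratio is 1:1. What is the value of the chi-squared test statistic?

Under the 1:1 hypothesis (Σ ratio = 2, N = 2292):
  full-colored: 2292 × 1/2 = 1146
  albino: 2292 × 1/2 = 1146
χ² = Σ (O − E)² / E
  full-colored: (1236 − 1146)² / 1146 = 7.0681
  albino: (1056 − 1146)² / 1146 = 7.0681
χ² = 7.0681 + 7.0681 = 14.1362 ≈ 14.136

14.136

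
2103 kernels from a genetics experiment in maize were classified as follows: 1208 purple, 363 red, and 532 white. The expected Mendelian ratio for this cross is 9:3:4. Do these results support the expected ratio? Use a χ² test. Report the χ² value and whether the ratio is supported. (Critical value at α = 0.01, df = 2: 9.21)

3.092; consistent

Expected counts for N = 2103 under a 9:3:4 ratio (total parts = 16):
  purple: 2103 × 9/16 = 1182.9375
  red: 2103 × 3/16 = 394.3125
  white: 2103 × 4/16 = 525.75
χ² = Σ (O − E)² / E
  purple: (1208 − 1182.9375)² / 1182.9375 = 0.5310
  red: (363 − 394.3125)² / 394.3125 = 2.4865
  white: (532 − 525.75)² / 525.75 = 0.0743
χ² = 0.5310 + 2.4865 + 0.0743 = 3.0918 ≈ 3.092
Degrees of freedom = 3 − 1 = 2; critical value at α = 0.01 is 9.21.
Since 3.092 < 9.21, we fail to reject the null hypothesis — the data are consistent with the 9:3:4 ratio.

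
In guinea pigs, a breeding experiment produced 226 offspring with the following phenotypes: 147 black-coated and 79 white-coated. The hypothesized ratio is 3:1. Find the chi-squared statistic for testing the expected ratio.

Total ratio parts = 4. Expected numbers out of 226:
  black-coated: 226 × 3/4 = 169.5
  white-coated: 226 × 1/4 = 56.5
χ² = Σ (O − E)² / E
  black-coated: (147 − 169.5)² / 169.5 = 2.9867
  white-coated: (79 − 56.5)² / 56.5 = 8.9602
χ² = 2.9867 + 8.9602 = 11.9469 ≈ 11.947

11.947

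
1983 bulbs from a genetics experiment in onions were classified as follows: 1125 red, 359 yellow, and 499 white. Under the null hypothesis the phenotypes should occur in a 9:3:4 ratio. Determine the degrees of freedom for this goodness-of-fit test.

2

A goodness-of-fit test with 3 phenotype classes has df = 3 − 1 = 2.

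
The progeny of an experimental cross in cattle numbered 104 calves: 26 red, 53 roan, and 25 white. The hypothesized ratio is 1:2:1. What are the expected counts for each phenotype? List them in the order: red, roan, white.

26, 52, 26

Under the 1:2:1 hypothesis (Σ ratio = 4, N = 104):
  red: 104 × 1/4 = 26
  roan: 104 × 2/4 = 52
  white: 104 × 1/4 = 26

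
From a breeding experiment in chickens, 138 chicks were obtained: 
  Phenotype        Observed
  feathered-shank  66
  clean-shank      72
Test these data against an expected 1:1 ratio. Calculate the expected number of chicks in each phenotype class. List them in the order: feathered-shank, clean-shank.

Under the 1:1 hypothesis (Σ ratio = 2, N = 138):
  feathered-shank: 138 × 1/2 = 69
  clean-shank: 138 × 1/2 = 69

69, 69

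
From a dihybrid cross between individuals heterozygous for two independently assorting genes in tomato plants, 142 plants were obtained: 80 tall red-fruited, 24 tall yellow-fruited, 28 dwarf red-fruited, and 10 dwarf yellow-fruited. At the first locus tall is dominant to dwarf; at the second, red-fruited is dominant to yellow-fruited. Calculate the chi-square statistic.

A dihybrid F₂ with independent assortment and complete dominance at both loci gives a 9:3:3:1 phenotypic ratio.
Total ratio parts = 16. Expected numbers out of 142:
  tall red-fruited: 142 × 9/16 = 79.875
  tall yellow-fruited: 142 × 3/16 = 26.625
  dwarf red-fruited: 142 × 3/16 = 26.625
  dwarf yellow-fruited: 142 × 1/16 = 8.875
χ² = Σ (O − E)² / E
  tall red-fruited: (80 − 79.875)² / 79.875 = 0.0002
  tall yellow-fruited: (24 − 26.625)² / 26.625 = 0.2588
  dwarf red-fruited: (28 − 26.625)² / 26.625 = 0.0710
  dwarf yellow-fruited: (10 − 8.875)² / 8.875 = 0.1426
χ² = 0.0002 + 0.2588 + 0.0710 + 0.1426 = 0.4726 ≈ 0.473

0.473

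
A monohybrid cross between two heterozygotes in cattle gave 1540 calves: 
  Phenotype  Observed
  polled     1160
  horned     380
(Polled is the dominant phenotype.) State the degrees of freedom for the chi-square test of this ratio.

For a monohybrid cross between heterozygotes with complete dominance, the expected phenotypic ratio is 3:1.
A goodness-of-fit test with 2 phenotype classes has df = 2 − 1 = 1.

1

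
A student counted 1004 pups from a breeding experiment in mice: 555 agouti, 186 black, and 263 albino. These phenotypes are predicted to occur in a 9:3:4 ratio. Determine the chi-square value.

Total ratio parts = 16. Expected numbers out of 1004:
  agouti: 1004 × 9/16 = 564.75
  black: 1004 × 3/16 = 188.25
  albino: 1004 × 4/16 = 251
χ² = Σ (O − E)² / E
  agouti: (555 − 564.75)² / 564.75 = 0.1683
  black: (186 − 188.25)² / 188.25 = 0.0269
  albino: (263 − 251)² / 251 = 0.5737
χ² = 0.1683 + 0.0269 + 0.5737 = 0.7689 ≈ 0.769

0.769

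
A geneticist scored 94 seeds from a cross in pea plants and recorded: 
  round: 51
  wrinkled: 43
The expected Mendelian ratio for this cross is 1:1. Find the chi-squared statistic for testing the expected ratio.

Expected counts for N = 94 under a 1:1 ratio (total parts = 2):
  round: 94 × 1/2 = 47
  wrinkled: 94 × 1/2 = 47
χ² = Σ (O − E)² / E
  round: (51 − 47)² / 47 = 0.3404
  wrinkled: (43 − 47)² / 47 = 0.3404
χ² = 0.3404 + 0.3404 = 0.6808 ≈ 0.681

0.681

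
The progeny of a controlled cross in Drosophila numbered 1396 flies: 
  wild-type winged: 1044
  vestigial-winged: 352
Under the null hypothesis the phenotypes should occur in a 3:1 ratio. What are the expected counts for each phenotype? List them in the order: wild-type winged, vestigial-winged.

Expected counts for N = 1396 under a 3:1 ratio (total parts = 4):
  wild-type winged: 1396 × 3/4 = 1047
  vestigial-winged: 1396 × 1/4 = 349

1047, 349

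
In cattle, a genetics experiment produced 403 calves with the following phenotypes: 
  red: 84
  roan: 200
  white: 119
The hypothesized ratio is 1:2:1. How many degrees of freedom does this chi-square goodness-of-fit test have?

2

A goodness-of-fit test with 3 phenotype classes has df = 3 − 1 = 2.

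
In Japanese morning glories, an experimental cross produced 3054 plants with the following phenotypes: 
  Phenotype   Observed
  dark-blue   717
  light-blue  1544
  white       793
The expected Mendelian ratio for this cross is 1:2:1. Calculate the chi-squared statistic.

4.161

The 1:2:1 ratio has 4 parts, so with N = 3054 the expected counts are:
  dark-blue: 3054 × 1/4 = 763.5
  light-blue: 3054 × 2/4 = 1527
  white: 3054 × 1/4 = 763.5
χ² = Σ (O − E)² / E
  dark-blue: (717 − 763.5)² / 763.5 = 2.8320
  light-blue: (1544 − 1527)² / 1527 = 0.1893
  white: (793 − 763.5)² / 763.5 = 1.1398
χ² = 2.8320 + 0.1893 + 1.1398 = 4.1611 ≈ 4.161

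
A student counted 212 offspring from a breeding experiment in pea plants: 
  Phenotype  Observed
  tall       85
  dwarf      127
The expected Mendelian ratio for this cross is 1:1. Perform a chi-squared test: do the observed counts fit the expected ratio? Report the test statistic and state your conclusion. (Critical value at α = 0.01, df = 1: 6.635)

8.321; not consistent

Expected counts for N = 212 under a 1:1 ratio (total parts = 2):
  tall: 212 × 1/2 = 106
  dwarf: 212 × 1/2 = 106
χ² = Σ (O − E)² / E
  tall: (85 − 106)² / 106 = 4.1604
  dwarf: (127 − 106)² / 106 = 4.1604
χ² = 4.1604 + 4.1604 = 8.3208 ≈ 8.321
Degrees of freedom = 2 − 1 = 1; critical value at α = 0.01 is 6.635.
Since 8.321 > 6.635, we reject the null hypothesis — the data do not fit the 1:1 ratio.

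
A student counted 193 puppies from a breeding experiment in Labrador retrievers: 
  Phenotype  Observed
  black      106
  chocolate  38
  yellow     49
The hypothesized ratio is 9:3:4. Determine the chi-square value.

0.163

Expected counts for N = 193 under a 9:3:4 ratio (total parts = 16):
  black: 193 × 9/16 = 108.5625
  chocolate: 193 × 3/16 = 36.1875
  yellow: 193 × 4/16 = 48.25
χ² = Σ (O − E)² / E
  black: (106 − 108.5625)² / 108.5625 = 0.0605
  chocolate: (38 − 36.1875)² / 36.1875 = 0.0908
  yellow: (49 − 48.25)² / 48.25 = 0.0117
χ² = 0.0605 + 0.0908 + 0.0117 = 0.163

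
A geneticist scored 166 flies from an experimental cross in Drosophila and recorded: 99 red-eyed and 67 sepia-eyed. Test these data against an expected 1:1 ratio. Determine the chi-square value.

6.169

Total ratio parts = 2. Expected numbers out of 166:
  red-eyed: 166 × 1/2 = 83
  sepia-eyed: 166 × 1/2 = 83
χ² = Σ (O − E)² / E
  red-eyed: (99 − 83)² / 83 = 3.0843
  sepia-eyed: (67 − 83)² / 83 = 3.0843
χ² = 3.0843 + 3.0843 = 6.1686 ≈ 6.169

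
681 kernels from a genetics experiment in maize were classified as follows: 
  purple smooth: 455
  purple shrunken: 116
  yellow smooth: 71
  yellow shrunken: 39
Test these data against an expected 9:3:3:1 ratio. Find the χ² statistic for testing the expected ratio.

Under the 9:3:3:1 hypothesis (Σ ratio = 16, N = 681):
  purple smooth: 681 × 9/16 = 383.0625
  purple shrunken: 681 × 3/16 = 127.6875
  yellow smooth: 681 × 3/16 = 127.6875
  yellow shrunken: 681 × 1/16 = 42.5625
χ² = Σ (O − E)² / E
  purple smooth: (455 − 383.0625)² / 383.0625 = 13.5096
  purple shrunken: (116 − 127.6875)² / 127.6875 = 1.0698
  yellow smooth: (71 − 127.6875)² / 127.6875 = 25.1667
  yellow shrunken: (39 − 42.5625)² / 42.5625 = 0.2982
χ² = 13.5096 + 1.0698 + 25.1667 + 0.2982 = 40.0443 ≈ 40.044

40.044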